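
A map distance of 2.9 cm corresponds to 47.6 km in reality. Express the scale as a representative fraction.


ground = 47.6 km = 4760000 cm; RF denominator = ground / map = 4760000 / 2.9 ≈ 1641379; RF = 1:1641379

1:1641379


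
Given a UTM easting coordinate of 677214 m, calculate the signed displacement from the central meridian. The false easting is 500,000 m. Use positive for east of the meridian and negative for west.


displacement = 677214 - 500000 = 177214 m

177214 m


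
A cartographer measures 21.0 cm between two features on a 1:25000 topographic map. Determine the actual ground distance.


ground = 21.0 cm * 25000 / 100 = 5250.0 m = 5.25 km

5.25 km


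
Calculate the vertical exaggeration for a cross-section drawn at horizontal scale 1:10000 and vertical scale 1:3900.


VE = horizontal_scale / vertical_scale = 10000 / 3900 ≈ 2.6

2.6x


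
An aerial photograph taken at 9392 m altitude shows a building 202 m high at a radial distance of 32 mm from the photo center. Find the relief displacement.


d = h * r / H = 202 * 32 / 9392 = 0.69 mm

0.69 mm


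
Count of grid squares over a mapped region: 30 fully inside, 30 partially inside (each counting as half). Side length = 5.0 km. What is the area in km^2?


effective squares = 30 + 30 * 0.5 = 45.0
area = 45.0 * 25.0 = 1125.0 km^2

1125.0 km^2


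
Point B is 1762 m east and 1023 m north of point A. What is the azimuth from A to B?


az = atan2(1762, 1023) = 59.9 deg
adjusted to 0-360: 59.9 degrees

59.9 degrees


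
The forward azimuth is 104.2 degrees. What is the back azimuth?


back azimuth = (104.2 + 180) mod 360 = 284.2 degrees

284.2 degrees


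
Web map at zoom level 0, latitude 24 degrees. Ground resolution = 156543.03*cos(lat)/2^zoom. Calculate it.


res = 156543.03 * cos(24) / 2^0 = 156543.03 * 0.91354546 / 1 = 143009.17 m/pixel

143009.17 m/pixel


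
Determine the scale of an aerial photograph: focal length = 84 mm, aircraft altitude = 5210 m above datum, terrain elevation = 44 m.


scale = f / (H - h) = 84 mm / 5166 m = 84 / 5166000 = 1:61500

1:61500


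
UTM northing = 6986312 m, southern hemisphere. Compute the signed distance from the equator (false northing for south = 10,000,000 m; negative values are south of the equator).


For southern: actual = 6986312 - 10000000 = -3013688 m

-3013688 m


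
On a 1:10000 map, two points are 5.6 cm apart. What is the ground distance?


ground = 5.6 cm * 10000 / 100 = 560.0 m

560.0 m


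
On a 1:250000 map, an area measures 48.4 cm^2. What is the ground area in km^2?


ground_area = 48.4 * (250000/100)^2 = 302500000.0 m^2 = 302.5 km^2

302.5 km^2


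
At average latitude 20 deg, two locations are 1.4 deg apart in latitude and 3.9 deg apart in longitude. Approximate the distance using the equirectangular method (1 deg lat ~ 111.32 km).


dlat_km = 1.4 * 111.32 = 155.848
dlon_km = 3.9 * 111.32 * cos(20) ≈ 407.966
dist = sqrt(155.848^2 + 407.966^2) ≈ 436.7 km

436.7 km


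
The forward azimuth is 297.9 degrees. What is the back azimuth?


back azimuth = (297.9 + 180) mod 360 = 117.9 degrees

117.9 degrees


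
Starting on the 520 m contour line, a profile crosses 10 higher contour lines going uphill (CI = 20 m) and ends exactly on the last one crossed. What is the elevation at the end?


elevation = 520 + 10 * 20 = 720 m

720 m


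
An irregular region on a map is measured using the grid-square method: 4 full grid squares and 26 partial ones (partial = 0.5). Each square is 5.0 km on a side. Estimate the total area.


effective squares = 4 + 26 * 0.5 = 17.0
area = 17.0 * 25.0 = 425.0 km^2

425.0 km^2


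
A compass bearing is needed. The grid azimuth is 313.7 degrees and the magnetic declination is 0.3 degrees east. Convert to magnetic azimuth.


magnetic azimuth = grid azimuth - declination (east +ve)
mag_az = 313.7 - 0.3 = 313.4 degrees

313.4 degrees


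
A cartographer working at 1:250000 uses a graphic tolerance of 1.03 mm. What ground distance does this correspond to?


ground = 1.03 mm * 250000 / 1000 = 257.5 m

257.5 m


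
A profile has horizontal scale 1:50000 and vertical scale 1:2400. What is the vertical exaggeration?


VE = horizontal_scale / vertical_scale = 50000 / 2400 ≈ 20.8

20.8x


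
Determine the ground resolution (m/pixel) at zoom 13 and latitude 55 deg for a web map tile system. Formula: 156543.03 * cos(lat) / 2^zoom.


res = 156543.03 * cos(55) / 2^13 = 156543.03 * 0.57357644 / 8192 = 10.96 m/pixel

10.96 m/pixel


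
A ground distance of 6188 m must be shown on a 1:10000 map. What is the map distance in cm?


map_cm = 6188 * 100 / 10000 = 61.88 cm

61.88 cm


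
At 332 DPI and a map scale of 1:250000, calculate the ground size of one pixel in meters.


pixel_cm = 2.54 / 332 ≈ 0.007651 cm
ground = pixel_cm * 250000 / 100 = 2.54 * 250000 / (332 * 100) = 635000 / 33200 ≈ 19.13 m

19.13 m


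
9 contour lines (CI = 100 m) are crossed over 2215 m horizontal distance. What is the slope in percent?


elevation change = 9 * 100 = 900 m
slope = 900 / 2215 * 100 = 40.6%

40.6%


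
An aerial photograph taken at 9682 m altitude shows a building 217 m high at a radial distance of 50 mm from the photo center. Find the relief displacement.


d = h * r / H = 217 * 50 / 9682 = 1.12 mm

1.12 mm


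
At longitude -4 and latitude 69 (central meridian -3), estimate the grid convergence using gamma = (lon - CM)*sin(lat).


gamma = (-4 - -3) * sin(69) = -1 * 0.93358 = -0.934 degrees

-0.934 degrees


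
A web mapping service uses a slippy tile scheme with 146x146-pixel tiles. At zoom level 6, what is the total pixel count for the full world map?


tiles per axis = 2^6 = 64
total tiles = 64^2 = 4096
pixels per axis = 64 * 146 = 9344
total pixels = 9344^2 = 87310336

87310336 pixels


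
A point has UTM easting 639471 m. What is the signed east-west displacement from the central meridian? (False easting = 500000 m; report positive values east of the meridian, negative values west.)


displacement = 639471 - 500000 = 139471 m

139471 m


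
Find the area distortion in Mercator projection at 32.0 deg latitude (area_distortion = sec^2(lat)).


area_distortion = 1/cos^2(32.0) = 1.39

1.39


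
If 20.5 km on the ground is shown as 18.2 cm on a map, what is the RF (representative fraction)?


ground = 20.5 km = 2050000 cm; RF denominator = ground / map = 2050000 / 18.2 ≈ 112637; RF = 1:112637

1:112637


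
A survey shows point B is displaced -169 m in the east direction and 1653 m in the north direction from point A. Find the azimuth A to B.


az = atan2(-169, 1653) = -5.8 deg
adjusted to 0-360: 354.2 degrees

354.2 degrees


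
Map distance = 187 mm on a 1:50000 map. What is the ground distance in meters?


ground = 187 mm * 50000 / 1000 = 9350.0 m

9350.0 m


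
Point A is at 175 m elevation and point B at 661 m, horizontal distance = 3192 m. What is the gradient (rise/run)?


gradient = (661 - 175) / 3192 = 486 / 3192 = 0.1523

0.1523


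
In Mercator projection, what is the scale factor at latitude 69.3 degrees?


SF = 1 / cos(69.3) = 1 / 0.353475 = 2.829

2.829


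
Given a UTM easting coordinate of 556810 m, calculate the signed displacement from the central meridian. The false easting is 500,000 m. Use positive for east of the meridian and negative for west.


displacement = 556810 - 500000 = 56810 m

56810 m


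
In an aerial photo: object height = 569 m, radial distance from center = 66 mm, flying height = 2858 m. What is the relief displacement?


d = h * r / H = 569 * 66 / 2858 = 13.14 mm

13.14 mm


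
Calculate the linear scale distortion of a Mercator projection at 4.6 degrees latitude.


SF = 1 / cos(4.6) = 1 / 0.996779 = 1.003

1.003


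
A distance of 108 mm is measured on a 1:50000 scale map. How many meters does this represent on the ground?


ground = 108 mm * 50000 / 1000 = 5400.0 m

5400.0 m


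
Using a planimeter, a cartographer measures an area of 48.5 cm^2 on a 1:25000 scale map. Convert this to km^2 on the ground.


ground_area = 48.5 * (25000/100)^2 = 3031250.0 m^2 = 3.03125 km^2 ≈ 3.031 km^2

3.031 km^2


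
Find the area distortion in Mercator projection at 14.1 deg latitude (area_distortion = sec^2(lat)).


area_distortion = 1/cos^2(14.1) = 1.063

1.063


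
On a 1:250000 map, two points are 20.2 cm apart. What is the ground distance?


ground = 20.2 cm * 250000 / 100 = 50500.0 m = 50.5 km

50.5 km


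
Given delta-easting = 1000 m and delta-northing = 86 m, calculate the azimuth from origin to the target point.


az = atan2(1000, 86) = 85.1 deg
adjusted to 0-360: 85.1 degrees

85.1 degrees


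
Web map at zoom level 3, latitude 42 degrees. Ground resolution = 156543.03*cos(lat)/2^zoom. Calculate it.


res = 156543.03 * cos(42) / 2^3 = 156543.03 * 0.74314483 / 8 = 14541.77 m/pixel

14541.77 m/pixel


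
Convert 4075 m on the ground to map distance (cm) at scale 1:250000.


map_cm = 4075 * 100 / 250000 = 1.63 cm

1.63 cm


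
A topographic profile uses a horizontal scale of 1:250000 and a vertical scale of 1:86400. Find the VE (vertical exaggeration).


VE = horizontal_scale / vertical_scale = 250000 / 86400 ≈ 2.9

2.9x


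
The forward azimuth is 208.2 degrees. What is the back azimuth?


back azimuth = (208.2 + 180) mod 360 = 28.2 degrees

28.2 degrees


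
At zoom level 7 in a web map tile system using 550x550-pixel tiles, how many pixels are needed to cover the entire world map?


tiles per axis = 2^7 = 128
total tiles = 128^2 = 16384
pixels per axis = 128 * 550 = 70400
total pixels = 70400^2 = 4956160000

4956160000 pixels


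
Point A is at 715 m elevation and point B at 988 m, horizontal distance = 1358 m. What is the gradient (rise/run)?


gradient = (988 - 715) / 1358 = 273 / 1358 = 0.201

0.201


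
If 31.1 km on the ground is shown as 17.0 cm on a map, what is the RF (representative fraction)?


ground = 31.1 km = 3110000 cm; RF denominator = ground / map = 3110000 / 17.0 ≈ 182941; RF = 1:182941

1:182941


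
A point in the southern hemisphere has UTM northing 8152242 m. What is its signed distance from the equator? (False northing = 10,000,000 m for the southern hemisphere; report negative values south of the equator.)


For southern: actual = 8152242 - 10000000 = -1847758 m

-1847758 m


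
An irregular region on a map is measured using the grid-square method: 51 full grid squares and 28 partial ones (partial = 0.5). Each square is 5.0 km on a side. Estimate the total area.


effective squares = 51 + 28 * 0.5 = 65.0
area = 65.0 * 25.0 = 1625.0 km^2

1625.0 km^2


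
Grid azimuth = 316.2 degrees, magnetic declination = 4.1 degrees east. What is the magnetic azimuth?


magnetic azimuth = grid azimuth - declination (east +ve)
mag_az = 316.2 - 4.1 = 312.1 degrees

312.1 degrees


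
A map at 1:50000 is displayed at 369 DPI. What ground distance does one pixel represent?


pixel_cm = 2.54 / 369 ≈ 0.006883 cm
ground = pixel_cm * 50000 / 100 = 2.54 * 50000 / (369 * 100) = 127000 / 36900 ≈ 3.44 m

3.44 m


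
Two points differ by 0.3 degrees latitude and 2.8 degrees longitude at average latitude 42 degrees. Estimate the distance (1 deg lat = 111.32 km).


dlat_km = 0.3 * 111.32 = 33.396
dlon_km = 2.8 * 111.32 * cos(42) ≈ 231.635
dist = sqrt(33.396^2 + 231.635^2) ≈ 234.0 km

234.0 km


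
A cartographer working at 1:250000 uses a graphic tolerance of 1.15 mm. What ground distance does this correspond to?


ground = 1.15 mm * 250000 / 1000 = 287.5 m

287.5 m


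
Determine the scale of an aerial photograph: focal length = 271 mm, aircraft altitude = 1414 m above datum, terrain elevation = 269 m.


scale = f / (H - h) = 271 mm / 1145 m = 271 / 1145000 = 1:4225

1:4225


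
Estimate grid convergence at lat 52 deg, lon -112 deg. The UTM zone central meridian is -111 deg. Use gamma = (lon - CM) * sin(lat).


gamma = (-112 - -111) * sin(52) = -1 * 0.788011 = -0.788 degrees

-0.788 degrees


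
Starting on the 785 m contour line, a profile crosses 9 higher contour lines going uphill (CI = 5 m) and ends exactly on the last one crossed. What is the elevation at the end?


elevation = 785 + 9 * 5 = 830 m

830 m


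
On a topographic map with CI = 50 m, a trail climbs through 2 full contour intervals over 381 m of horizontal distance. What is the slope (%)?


elevation change = 2 * 50 = 100 m
slope = 100 / 381 * 100 = 26.2%

26.2%


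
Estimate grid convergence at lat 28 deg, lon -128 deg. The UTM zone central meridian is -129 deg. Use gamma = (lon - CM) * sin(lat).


gamma = (-128 - -129) * sin(28) = 1 * 0.469472 = 0.469 degrees

0.469 degrees


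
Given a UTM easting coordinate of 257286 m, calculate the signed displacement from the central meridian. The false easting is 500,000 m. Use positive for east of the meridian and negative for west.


displacement = 257286 - 500000 = -242714 m

-242714 m


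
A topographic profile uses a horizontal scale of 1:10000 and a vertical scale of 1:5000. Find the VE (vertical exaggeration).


VE = horizontal_scale / vertical_scale = 10000 / 5000 = 2.0

2.0x


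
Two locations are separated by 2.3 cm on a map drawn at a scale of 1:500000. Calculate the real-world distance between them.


ground = 2.3 cm * 500000 / 100 = 11500.0 m = 11.5 km

11.5 km


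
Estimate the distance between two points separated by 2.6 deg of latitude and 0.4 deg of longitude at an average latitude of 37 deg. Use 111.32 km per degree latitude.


dlat_km = 2.6 * 111.32 = 289.432
dlon_km = 0.4 * 111.32 * cos(37) ≈ 35.562
dist = sqrt(289.432^2 + 35.562^2) ≈ 291.6 km

291.6 km


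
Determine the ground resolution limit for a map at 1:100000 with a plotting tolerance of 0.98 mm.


ground = 0.98 mm * 100000 / 1000 = 98.0 m

98.0 m


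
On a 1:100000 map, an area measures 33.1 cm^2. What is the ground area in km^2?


ground_area = 33.1 * (100000/100)^2 = 33100000.0 m^2 = 33.1 km^2

33.1 km^2


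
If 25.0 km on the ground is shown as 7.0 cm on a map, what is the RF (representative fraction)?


ground = 25.0 km = 2500000 cm; RF denominator = ground / map = 2500000 / 7.0 ≈ 357143; RF = 1:357143

1:357143


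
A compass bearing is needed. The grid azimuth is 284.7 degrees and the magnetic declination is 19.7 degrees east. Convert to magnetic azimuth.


magnetic azimuth = grid azimuth - declination (east +ve)
mag_az = 284.7 - 19.7 = 265.0 degrees

265.0 degrees


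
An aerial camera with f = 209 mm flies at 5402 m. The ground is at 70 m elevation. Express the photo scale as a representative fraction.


scale = f / (H - h) = 209 mm / 5332 m = 209 / 5332000 = 1:25512

1:25512


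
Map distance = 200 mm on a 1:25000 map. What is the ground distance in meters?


ground = 200 mm * 25000 / 1000 = 5000.0 m

5000.0 m


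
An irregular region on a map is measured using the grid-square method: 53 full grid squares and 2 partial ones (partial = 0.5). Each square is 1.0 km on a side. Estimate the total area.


effective squares = 53 + 2 * 0.5 = 54.0
area = 54.0 * 1.0 = 54.0 km^2

54.0 km^2


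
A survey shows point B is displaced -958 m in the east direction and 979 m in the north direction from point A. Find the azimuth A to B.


az = atan2(-958, 979) = -44.4 deg
adjusted to 0-360: 315.6 degrees

315.6 degrees


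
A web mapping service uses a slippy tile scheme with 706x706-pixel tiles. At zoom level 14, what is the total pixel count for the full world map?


tiles per axis = 2^14 = 16384
total tiles = 16384^2 = 268435456
pixels per axis = 16384 * 706 = 11567104
total pixels = 11567104^2 = 133797894946816

133797894946816 pixels


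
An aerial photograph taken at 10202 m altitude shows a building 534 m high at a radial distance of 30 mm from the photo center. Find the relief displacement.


d = h * r / H = 534 * 30 / 10202 = 1.57 mm

1.57 mm


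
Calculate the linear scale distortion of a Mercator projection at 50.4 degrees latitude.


SF = 1 / cos(50.4) = 1 / 0.637424 = 1.569

1.569


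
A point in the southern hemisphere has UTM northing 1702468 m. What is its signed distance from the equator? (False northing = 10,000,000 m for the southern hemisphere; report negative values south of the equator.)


For southern: actual = 1702468 - 10000000 = -8297532 m

-8297532 m


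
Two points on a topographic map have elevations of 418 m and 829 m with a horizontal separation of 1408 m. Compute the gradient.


gradient = (829 - 418) / 1408 = 411 / 1408 = 0.2919

0.2919


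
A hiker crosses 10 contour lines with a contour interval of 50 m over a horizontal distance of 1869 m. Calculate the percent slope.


elevation change = 10 * 50 = 500 m
slope = 500 / 1869 * 100 = 26.8%

26.8%


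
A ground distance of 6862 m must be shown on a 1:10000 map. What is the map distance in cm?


map_cm = 6862 * 100 / 10000 = 68.62 cm

68.62 cm


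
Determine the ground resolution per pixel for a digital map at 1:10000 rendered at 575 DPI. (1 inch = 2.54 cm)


pixel_cm = 2.54 / 575 ≈ 0.004417 cm
ground = pixel_cm * 10000 / 100 = 2.54 * 10000 / (575 * 100) = 25400 / 57500 ≈ 0.44 m

0.44 m


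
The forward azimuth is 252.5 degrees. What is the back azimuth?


back azimuth = (252.5 + 180) mod 360 = 72.5 degrees

72.5 degrees


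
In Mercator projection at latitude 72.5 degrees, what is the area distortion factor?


area_distortion = 1/cos^2(72.5) = 11.059

11.059


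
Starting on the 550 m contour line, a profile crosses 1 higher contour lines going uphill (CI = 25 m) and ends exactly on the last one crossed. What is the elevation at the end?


elevation = 550 + 1 * 25 = 575 m

575 m


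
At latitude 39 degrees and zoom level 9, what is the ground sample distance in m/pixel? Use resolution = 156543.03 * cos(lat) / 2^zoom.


res = 156543.03 * cos(39) / 2^9 = 156543.03 * 0.77714596 / 512 = 237.61 m/pixel

237.61 m/pixel


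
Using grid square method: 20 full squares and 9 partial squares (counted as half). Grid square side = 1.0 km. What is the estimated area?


effective squares = 20 + 9 * 0.5 = 24.5
area = 24.5 * 1.0 = 24.5 km^2

24.5 km^2


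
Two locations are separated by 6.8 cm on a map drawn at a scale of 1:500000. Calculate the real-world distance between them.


ground = 6.8 cm * 500000 / 100 = 34000.0 m = 34.0 km

34.0 km


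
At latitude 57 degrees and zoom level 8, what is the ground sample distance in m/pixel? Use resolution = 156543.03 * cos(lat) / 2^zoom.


res = 156543.03 * cos(57) / 2^8 = 156543.03 * 0.54463904 / 256 = 333.04 m/pixel

333.04 m/pixel


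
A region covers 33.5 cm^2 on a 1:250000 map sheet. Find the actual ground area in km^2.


ground_area = 33.5 * (250000/100)^2 = 209375000.0 m^2 = 209.375 km^2

209.375 km^2


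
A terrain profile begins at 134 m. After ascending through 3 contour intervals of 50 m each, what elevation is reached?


elevation = 134 + 3 * 50 = 284 m

284 m


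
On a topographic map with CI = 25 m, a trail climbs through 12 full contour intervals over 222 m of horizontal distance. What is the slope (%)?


elevation change = 12 * 25 = 300 m
slope = 300 / 222 * 100 = 135.1%

135.1%


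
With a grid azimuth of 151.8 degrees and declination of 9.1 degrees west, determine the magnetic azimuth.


magnetic azimuth = grid azimuth - declination (east +ve)
mag_az = 151.8 - -9.1 = 160.9 degrees

160.9 degrees


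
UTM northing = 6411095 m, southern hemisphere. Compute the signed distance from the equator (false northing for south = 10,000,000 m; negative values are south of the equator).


For southern: actual = 6411095 - 10000000 = -3588905 m

-3588905 m


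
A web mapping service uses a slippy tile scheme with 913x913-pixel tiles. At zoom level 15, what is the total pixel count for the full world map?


tiles per axis = 2^15 = 32768
total tiles = 32768^2 = 1073741824
pixels per axis = 32768 * 913 = 29917184
total pixels = 29917184^2 = 895037898489856

895037898489856 pixels


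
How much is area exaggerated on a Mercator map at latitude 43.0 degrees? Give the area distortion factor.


area_distortion = 1/cos^2(43.0) = 1.87

1.87


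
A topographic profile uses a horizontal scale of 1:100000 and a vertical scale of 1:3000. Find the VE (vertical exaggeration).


VE = horizontal_scale / vertical_scale = 100000 / 3000 ≈ 33.3

33.3x


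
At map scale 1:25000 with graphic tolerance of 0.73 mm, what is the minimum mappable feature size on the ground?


ground = 0.73 mm * 25000 / 1000 = 18.25 m

18.25 m


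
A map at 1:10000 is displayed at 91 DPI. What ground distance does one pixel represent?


pixel_cm = 2.54 / 91 ≈ 0.027912 cm
ground = pixel_cm * 10000 / 100 = 2.54 * 10000 / (91 * 100) = 25400 / 9100 ≈ 2.79 m

2.79 m


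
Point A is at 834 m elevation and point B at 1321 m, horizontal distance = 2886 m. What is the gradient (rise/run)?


gradient = (1321 - 834) / 2886 = 487 / 2886 = 0.1687

0.1687


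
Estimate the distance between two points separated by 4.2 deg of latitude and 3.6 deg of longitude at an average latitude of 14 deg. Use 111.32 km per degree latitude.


dlat_km = 4.2 * 111.32 = 467.544
dlon_km = 3.6 * 111.32 * cos(14) ≈ 388.848
dist = sqrt(467.544^2 + 388.848^2) ≈ 608.1 km

608.1 km


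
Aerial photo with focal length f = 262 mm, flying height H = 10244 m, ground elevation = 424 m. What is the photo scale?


scale = f / (H - h) = 262 mm / 9820 m = 262 / 9820000 = 1:37481

1:37481


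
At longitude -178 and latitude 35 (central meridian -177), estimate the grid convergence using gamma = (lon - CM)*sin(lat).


gamma = (-178 - -177) * sin(35) = -1 * 0.573576 = -0.574 degrees

-0.574 degrees


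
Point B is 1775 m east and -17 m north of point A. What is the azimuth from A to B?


az = atan2(1775, -17) = 90.5 deg
adjusted to 0-360: 90.5 degrees

90.5 degrees


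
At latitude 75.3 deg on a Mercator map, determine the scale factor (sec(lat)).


SF = 1 / cos(75.3) = 1 / 0.253758 = 3.941

3.941


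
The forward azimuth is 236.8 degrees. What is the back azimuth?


back azimuth = (236.8 + 180) mod 360 = 56.8 degrees

56.8 degrees


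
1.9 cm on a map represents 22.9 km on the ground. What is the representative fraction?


ground = 22.9 km = 2290000 cm; RF denominator = ground / map = 2290000 / 1.9 ≈ 1205263; RF = 1:1205263

1:1205263


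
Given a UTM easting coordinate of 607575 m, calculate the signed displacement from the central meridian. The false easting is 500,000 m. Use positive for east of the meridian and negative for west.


displacement = 607575 - 500000 = 107575 m

107575 m


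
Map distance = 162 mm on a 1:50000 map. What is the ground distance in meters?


ground = 162 mm * 50000 / 1000 = 8100.0 m

8100.0 m


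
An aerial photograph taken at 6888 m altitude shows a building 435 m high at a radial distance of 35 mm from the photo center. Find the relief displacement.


d = h * r / H = 435 * 35 / 6888 = 2.21 mm

2.21 mm


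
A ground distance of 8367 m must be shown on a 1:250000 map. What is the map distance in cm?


map_cm = 8367 * 100 / 250000 = 3.3468 cm ≈ 3.35 cm

3.35 cm


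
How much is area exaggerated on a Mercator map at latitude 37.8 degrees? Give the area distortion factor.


area_distortion = 1/cos^2(37.8) = 1.602

1.602


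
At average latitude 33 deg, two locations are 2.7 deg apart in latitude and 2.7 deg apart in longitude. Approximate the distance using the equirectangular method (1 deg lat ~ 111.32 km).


dlat_km = 2.7 * 111.32 = 300.564
dlon_km = 2.7 * 111.32 * cos(33) ≈ 252.074
dist = sqrt(300.564^2 + 252.074^2) ≈ 392.3 km

392.3 km


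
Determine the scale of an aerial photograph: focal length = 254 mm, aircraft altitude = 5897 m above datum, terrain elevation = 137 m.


scale = f / (H - h) = 254 mm / 5760 m = 254 / 5760000 = 1:22677

1:22677


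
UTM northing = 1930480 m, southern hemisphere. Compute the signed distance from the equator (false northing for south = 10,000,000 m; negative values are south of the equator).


For southern: actual = 1930480 - 10000000 = -8069520 m

-8069520 m


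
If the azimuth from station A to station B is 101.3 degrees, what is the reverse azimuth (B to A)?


back azimuth = (101.3 + 180) mod 360 = 281.3 degrees

281.3 degrees


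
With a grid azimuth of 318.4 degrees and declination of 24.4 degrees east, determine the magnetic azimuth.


magnetic azimuth = grid azimuth - declination (east +ve)
mag_az = 318.4 - 24.4 = 294.0 degrees

294.0 degrees


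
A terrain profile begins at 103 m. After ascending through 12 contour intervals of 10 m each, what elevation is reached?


elevation = 103 + 12 * 10 = 223 m

223 m


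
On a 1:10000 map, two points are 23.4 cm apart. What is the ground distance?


ground = 23.4 cm * 10000 / 100 = 2340.0 m = 2.34 km

2.34 km


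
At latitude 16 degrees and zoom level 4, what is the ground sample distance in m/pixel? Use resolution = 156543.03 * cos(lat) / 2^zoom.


res = 156543.03 * cos(16) / 2^4 = 156543.03 * 0.9612617 / 16 = 9404.93 m/pixel

9404.93 m/pixel


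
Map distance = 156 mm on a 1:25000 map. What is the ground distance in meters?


ground = 156 mm * 25000 / 1000 = 3900.0 m

3900.0 m


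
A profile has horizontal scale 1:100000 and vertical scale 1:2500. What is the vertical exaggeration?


VE = horizontal_scale / vertical_scale = 100000 / 2500 = 40.0

40.0x


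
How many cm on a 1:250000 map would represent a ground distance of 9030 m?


map_cm = 9030 * 100 / 250000 = 3.612 cm ≈ 3.61 cm

3.61 cm


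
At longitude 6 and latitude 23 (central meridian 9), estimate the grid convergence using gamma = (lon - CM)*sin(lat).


gamma = (6 - 9) * sin(23) = -3 * 0.390731 = -1.172 degrees

-1.172 degrees


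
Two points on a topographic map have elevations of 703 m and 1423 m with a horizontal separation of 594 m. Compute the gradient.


gradient = (1423 - 703) / 594 = 720 / 594 = 1.2121

1.2121


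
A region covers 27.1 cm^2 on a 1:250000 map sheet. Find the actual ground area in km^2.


ground_area = 27.1 * (250000/100)^2 = 169375000.0 m^2 = 169.375 km^2

169.375 km^2


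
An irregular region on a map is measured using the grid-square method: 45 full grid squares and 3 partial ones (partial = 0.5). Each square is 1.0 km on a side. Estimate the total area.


effective squares = 45 + 3 * 0.5 = 46.5
area = 46.5 * 1.0 = 46.5 km^2

46.5 km^2


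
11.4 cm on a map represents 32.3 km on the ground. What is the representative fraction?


ground = 32.3 km = 3230000 cm; RF denominator = ground / map = 3230000 / 11.4 ≈ 283333; RF = 1:283333

1:283333


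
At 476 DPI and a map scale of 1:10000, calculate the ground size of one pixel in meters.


pixel_cm = 2.54 / 476 ≈ 0.005336 cm
ground = pixel_cm * 10000 / 100 = 2.54 * 10000 / (476 * 100) = 25400 / 47600 ≈ 0.53 m

0.53 m


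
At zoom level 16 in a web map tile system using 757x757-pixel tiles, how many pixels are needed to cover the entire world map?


tiles per axis = 2^16 = 65536
total tiles = 65536^2 = 4294967296
pixels per axis = 65536 * 757 = 49610752
total pixels = 49610752^2 = 2461226714005504

2461226714005504 pixels


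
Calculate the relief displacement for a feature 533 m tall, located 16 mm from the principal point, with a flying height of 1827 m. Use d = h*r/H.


d = h * r / H = 533 * 16 / 1827 = 4.67 mm

4.67 mm


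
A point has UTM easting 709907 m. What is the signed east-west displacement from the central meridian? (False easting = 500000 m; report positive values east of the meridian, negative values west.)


displacement = 709907 - 500000 = 209907 m

209907 m


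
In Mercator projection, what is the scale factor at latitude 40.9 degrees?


SF = 1 / cos(40.9) = 1 / 0.755853 = 1.323

1.323


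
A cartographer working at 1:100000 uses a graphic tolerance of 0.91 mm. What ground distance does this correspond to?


ground = 0.91 mm * 100000 / 1000 = 91.0 m

91.0 m


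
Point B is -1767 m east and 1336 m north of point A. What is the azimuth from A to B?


az = atan2(-1767, 1336) = -52.9 deg
adjusted to 0-360: 307.1 degrees

307.1 degrees


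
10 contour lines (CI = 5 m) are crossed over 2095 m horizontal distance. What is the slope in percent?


elevation change = 10 * 5 = 50 m
slope = 50 / 2095 * 100 = 2.4%

2.4%


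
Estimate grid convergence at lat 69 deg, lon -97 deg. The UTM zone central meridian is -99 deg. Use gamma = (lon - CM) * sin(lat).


gamma = (-97 - -99) * sin(69) = 2 * 0.93358 = 1.867 degrees

1.867 degrees


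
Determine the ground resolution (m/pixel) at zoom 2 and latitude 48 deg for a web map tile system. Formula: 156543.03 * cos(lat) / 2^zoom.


res = 156543.03 * cos(48) / 2^2 = 156543.03 * 0.66913061 / 4 = 26186.93 m/pixel

26186.93 m/pixel


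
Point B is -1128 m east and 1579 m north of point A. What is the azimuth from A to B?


az = atan2(-1128, 1579) = -35.5 deg
adjusted to 0-360: 324.5 degrees

324.5 degrees


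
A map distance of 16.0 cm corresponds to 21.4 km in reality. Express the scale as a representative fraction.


ground = 21.4 km = 2140000 cm; RF denominator = ground / map = 2140000 / 16.0 = 133750; RF = 1:133750

1:133750


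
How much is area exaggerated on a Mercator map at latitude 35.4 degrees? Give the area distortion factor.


area_distortion = 1/cos^2(35.4) = 1.505

1.505


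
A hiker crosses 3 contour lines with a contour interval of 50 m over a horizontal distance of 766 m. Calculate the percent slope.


elevation change = 3 * 50 = 150 m
slope = 150 / 766 * 100 = 19.6%

19.6%


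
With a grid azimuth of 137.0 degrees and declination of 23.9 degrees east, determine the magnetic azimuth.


magnetic azimuth = grid azimuth - declination (east +ve)
mag_az = 137.0 - 23.9 = 113.1 degrees

113.1 degrees


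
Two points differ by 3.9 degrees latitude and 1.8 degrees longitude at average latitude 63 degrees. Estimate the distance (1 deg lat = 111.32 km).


dlat_km = 3.9 * 111.32 = 434.148
dlon_km = 1.8 * 111.32 * cos(63) ≈ 90.969
dist = sqrt(434.148^2 + 90.969^2) ≈ 443.6 km

443.6 km


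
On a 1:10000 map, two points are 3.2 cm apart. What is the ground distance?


ground = 3.2 cm * 10000 / 100 = 320.0 m

320.0 m


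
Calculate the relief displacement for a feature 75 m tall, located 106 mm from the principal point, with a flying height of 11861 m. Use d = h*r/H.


d = h * r / H = 75 * 106 / 11861 = 0.67 mm

0.67 mm


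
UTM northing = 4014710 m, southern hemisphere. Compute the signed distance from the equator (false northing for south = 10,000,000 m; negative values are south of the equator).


For southern: actual = 4014710 - 10000000 = -5985290 m

-5985290 m


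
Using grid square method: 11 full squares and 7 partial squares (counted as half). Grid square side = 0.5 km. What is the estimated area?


effective squares = 11 + 7 * 0.5 = 14.5
area = 14.5 * 0.25 = 3.625 km^2

3.625 km^2


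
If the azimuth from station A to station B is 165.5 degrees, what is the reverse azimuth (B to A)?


back azimuth = (165.5 + 180) mod 360 = 345.5 degrees

345.5 degrees


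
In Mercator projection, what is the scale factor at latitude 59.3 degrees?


SF = 1 / cos(59.3) = 1 / 0.510543 = 1.959

1.959


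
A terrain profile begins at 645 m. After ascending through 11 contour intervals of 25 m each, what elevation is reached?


elevation = 645 + 11 * 25 = 920 m

920 m


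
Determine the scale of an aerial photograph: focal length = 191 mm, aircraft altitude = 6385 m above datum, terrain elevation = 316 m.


scale = f / (H - h) = 191 mm / 6069 m = 191 / 6069000 = 1:31775

1:31775


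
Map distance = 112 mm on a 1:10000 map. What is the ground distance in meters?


ground = 112 mm * 10000 / 1000 = 1120.0 m

1120.0 m


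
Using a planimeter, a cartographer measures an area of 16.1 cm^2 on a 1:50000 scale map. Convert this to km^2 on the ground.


ground_area = 16.1 * (50000/100)^2 = 4025000.0 m^2 = 4.025 km^2

4.025 km^2


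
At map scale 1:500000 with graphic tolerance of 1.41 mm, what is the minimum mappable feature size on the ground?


ground = 1.41 mm * 500000 / 1000 = 705.0 m

705.0 m


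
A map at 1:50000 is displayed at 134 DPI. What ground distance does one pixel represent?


pixel_cm = 2.54 / 134 ≈ 0.018955 cm
ground = pixel_cm * 50000 / 100 = 2.54 * 50000 / (134 * 100) = 127000 / 13400 ≈ 9.48 m

9.48 m


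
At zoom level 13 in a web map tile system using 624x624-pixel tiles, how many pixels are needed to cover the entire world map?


tiles per axis = 2^13 = 8192
total tiles = 8192^2 = 67108864
pixels per axis = 8192 * 624 = 5111808
total pixels = 5111808^2 = 26130581028864

26130581028864 pixels


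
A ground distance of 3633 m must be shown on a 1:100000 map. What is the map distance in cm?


map_cm = 3633 * 100 / 100000 = 3.633 cm ≈ 3.63 cm

3.63 cm


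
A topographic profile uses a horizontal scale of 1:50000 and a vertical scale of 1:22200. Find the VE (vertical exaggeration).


VE = horizontal_scale / vertical_scale = 50000 / 22200 ≈ 2.3

2.3x


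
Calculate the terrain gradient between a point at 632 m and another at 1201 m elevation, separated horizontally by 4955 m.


gradient = (1201 - 632) / 4955 = 569 / 4955 = 0.1148

0.1148


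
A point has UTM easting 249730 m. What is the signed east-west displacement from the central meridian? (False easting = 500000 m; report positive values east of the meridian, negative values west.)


displacement = 249730 - 500000 = -250270 m

-250270 m


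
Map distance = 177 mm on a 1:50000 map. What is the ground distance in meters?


ground = 177 mm * 50000 / 1000 = 8850.0 m

8850.0 m


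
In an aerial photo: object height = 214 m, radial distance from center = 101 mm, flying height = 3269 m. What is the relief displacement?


d = h * r / H = 214 * 101 / 3269 = 6.61 mm

6.61 mm


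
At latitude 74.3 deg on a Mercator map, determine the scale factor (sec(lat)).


SF = 1 / cos(74.3) = 1 / 0.2706 = 3.695

3.695


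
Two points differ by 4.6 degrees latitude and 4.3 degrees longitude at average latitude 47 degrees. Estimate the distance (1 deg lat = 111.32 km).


dlat_km = 4.6 * 111.32 = 512.072
dlon_km = 4.3 * 111.32 * cos(47) ≈ 326.456
dist = sqrt(512.072^2 + 326.456^2) ≈ 607.3 km

607.3 km


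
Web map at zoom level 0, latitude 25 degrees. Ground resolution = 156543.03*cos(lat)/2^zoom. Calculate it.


res = 156543.03 * cos(25) / 2^0 = 156543.03 * 0.90630779 / 1 = 141876.17 m/pixel

141876.17 m/pixel


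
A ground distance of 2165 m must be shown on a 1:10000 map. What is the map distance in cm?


map_cm = 2165 * 100 / 10000 = 21.65 cm

21.65 cm


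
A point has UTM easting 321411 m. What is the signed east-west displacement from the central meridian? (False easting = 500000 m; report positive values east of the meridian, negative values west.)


displacement = 321411 - 500000 = -178589 m

-178589 m


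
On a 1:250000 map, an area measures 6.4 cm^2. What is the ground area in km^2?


ground_area = 6.4 * (250000/100)^2 = 40000000.0 m^2 = 40.0 km^2

40.0 km^2


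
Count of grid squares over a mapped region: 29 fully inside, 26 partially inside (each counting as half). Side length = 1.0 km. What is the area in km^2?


effective squares = 29 + 26 * 0.5 = 42.0
area = 42.0 * 1.0 = 42.0 km^2

42.0 km^2


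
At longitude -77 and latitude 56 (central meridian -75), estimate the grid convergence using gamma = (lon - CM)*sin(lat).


gamma = (-77 - -75) * sin(56) = -2 * 0.829038 = -1.658 degrees

-1.658 degrees


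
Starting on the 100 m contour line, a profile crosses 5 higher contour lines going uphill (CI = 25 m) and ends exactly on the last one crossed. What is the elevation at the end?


elevation = 100 + 5 * 25 = 225 m

225 m


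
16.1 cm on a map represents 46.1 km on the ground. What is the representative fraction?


ground = 46.1 km = 4610000 cm; RF denominator = ground / map = 4610000 / 16.1 ≈ 286335; RF = 1:286335

1:286335


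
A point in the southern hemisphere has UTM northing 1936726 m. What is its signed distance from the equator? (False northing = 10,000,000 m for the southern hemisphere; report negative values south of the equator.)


For southern: actual = 1936726 - 10000000 = -8063274 m

-8063274 m


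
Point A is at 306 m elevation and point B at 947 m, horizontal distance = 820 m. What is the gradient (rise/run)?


gradient = (947 - 306) / 820 = 641 / 820 = 0.7817

0.7817


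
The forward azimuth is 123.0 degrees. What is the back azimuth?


back azimuth = (123.0 + 180) mod 360 = 303.0 degrees

303.0 degrees


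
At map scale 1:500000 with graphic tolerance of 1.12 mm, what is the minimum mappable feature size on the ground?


ground = 1.12 mm * 500000 / 1000 = 560.0 m

560.0 m


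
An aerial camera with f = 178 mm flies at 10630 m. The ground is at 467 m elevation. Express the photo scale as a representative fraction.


scale = f / (H - h) = 178 mm / 10163 m = 178 / 10163000 = 1:57096

1:57096


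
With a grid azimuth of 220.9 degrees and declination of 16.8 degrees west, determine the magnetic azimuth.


magnetic azimuth = grid azimuth - declination (east +ve)
mag_az = 220.9 - -16.8 = 237.7 degrees

237.7 degrees


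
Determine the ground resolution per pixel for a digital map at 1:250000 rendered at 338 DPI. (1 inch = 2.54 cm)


pixel_cm = 2.54 / 338 ≈ 0.007515 cm
ground = pixel_cm * 250000 / 100 = 2.54 * 250000 / (338 * 100) = 635000 / 33800 ≈ 18.79 m

18.79 m


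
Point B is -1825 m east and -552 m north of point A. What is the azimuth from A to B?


az = atan2(-1825, -552) = -106.8 deg
adjusted to 0-360: 253.2 degrees

253.2 degrees


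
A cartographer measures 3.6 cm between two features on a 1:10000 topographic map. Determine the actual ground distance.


ground = 3.6 cm * 10000 / 100 = 360.0 m

360.0 m


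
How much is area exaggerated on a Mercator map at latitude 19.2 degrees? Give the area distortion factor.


area_distortion = 1/cos^2(19.2) = 1.121

1.121


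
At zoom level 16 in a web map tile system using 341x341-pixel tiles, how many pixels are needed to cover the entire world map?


tiles per axis = 2^16 = 65536
total tiles = 65536^2 = 4294967296
pixels per axis = 65536 * 341 = 22347776
total pixels = 22347776^2 = 499423092146176

499423092146176 pixels


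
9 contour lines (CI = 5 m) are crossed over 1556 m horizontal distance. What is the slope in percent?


elevation change = 9 * 5 = 45 m
slope = 45 / 1556 * 100 = 2.9%

2.9%


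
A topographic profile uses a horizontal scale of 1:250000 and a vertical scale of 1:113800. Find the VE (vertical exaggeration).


VE = horizontal_scale / vertical_scale = 250000 / 113800 ≈ 2.2

2.2x


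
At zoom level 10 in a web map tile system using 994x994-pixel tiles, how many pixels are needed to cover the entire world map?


tiles per axis = 2^10 = 1024
total tiles = 1024^2 = 1048576
pixels per axis = 1024 * 994 = 1017856
total pixels = 1017856^2 = 1036030836736

1036030836736 pixels


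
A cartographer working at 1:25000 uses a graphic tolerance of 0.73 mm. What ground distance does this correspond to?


ground = 0.73 mm * 25000 / 1000 = 18.25 m

18.25 m


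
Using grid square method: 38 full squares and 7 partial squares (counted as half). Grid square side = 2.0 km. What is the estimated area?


effective squares = 38 + 7 * 0.5 = 41.5
area = 41.5 * 4.0 = 166.0 km^2

166.0 km^2
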